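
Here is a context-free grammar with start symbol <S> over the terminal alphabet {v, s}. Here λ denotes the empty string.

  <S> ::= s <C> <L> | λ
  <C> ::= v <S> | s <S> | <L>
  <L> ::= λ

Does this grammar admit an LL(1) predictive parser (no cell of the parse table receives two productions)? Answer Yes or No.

FIRST(<S>) = {λ, s}
FIRST(<C>) = {λ, s, v}
FIRST(<L>) = {λ}
FOLLOW(<S>) = {$}
FOLLOW(<C>) = {$}
FOLLOW(<L>) = {$}
Each cell of M receives at most one production.

Yes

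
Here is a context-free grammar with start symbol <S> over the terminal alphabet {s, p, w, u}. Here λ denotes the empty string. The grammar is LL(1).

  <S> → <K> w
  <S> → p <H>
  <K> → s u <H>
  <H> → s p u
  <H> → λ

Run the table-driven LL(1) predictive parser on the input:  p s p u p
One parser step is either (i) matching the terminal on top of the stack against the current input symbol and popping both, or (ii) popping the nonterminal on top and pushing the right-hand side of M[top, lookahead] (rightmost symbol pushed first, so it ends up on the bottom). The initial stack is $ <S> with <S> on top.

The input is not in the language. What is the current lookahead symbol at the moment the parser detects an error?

p

step 1: stack=$ <S>  input=p s p u p $  — expand <S> → p <H>
step 2: stack=$ <H> p  input=p s p u p $  — match p
step 3: stack=$ <H>  input=s p u p $  — expand <H> → s p u
step 4: stack=$ u p s  input=s p u p $  — match s
step 5: stack=$ u p  input=p u p $  — match p
step 6: stack=$ u  input=u p $  — match u
step 7: stack=$  input=p $  — error: stack empty but input remains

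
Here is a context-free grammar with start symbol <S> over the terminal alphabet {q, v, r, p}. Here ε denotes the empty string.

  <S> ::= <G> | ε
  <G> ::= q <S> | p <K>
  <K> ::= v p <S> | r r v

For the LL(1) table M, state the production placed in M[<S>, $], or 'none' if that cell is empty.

<S> ::= ε

FIRST(<G>): from <G>::=q <S> we get {q}; from <G>::=p <K> we get {p}. So FIRST(<G>) = {p, q}.
FIRST(<K>): from <K>::=v p <S> we get {v}; from <K>::=r r v we get {r}. So FIRST(<K>) = {r, v}.
FIRST(<S>): from <S>::=<G> we get {p, q}; from <S>::=ε we get {ε}. So FIRST(<S>) = {ε, p, q}.
FOLLOW(<S>) includes $ since <S> is the start symbol.
FOLLOW(<S>): in <G>::=q <S>, the suffix after <S> is empty, so FOLLOW(<S>) ⊇ FOLLOW(<G>) = {$}; in <K>::=v p <S>, the suffix after <S> is empty, so FOLLOW(<S>) ⊇ FOLLOW(<K>) = {$}. Thus FOLLOW(<S>) = {$}.
FOLLOW(<G>): in <S>::=<G>, the suffix after <G> is empty, so FOLLOW(<G>) ⊇ FOLLOW(<S>) = {$}. Thus FOLLOW(<G>) = {$}.
FOLLOW(<K>): in <G>::=p <K>, the suffix after <K> is empty, so FOLLOW(<K>) ⊇ FOLLOW(<G>) = {$}. Thus FOLLOW(<K>) = {$}.
For <S> ::= <G>: FIRST(<G>) = {p, q}, so it goes in M[<S>, t] for t ∈ {p, q}.
For <S> ::= ε: FIRST(ε) = {ε}, so it goes in M[<S>, t] for t ∈ {}; since ε ∈ FIRST, also for every t ∈ FOLLOW(<S>) = {$}.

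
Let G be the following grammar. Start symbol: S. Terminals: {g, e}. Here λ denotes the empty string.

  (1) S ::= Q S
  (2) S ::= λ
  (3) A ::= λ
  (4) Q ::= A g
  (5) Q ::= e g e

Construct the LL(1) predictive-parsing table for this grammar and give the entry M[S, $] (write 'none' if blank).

FIRST(A) = {λ}
FIRST(Q) = {e, g}  (via A g)
FIRST(S) = {λ, e, g}  (via Q S)
FOLLOW(S) includes $ since S is the start symbol.
FOLLOW(S): in S::=Q S, the suffix after S is empty (adds nothing new). Thus FOLLOW(S) = {$}.
For S ::= Q S: FIRST(Q S) = {e, g}, so it goes in M[S, t] for t ∈ {e, g}.
For S ::= λ: FIRST(λ) = {λ}, so it goes in M[S, t] for t ∈ {}; since λ ∈ FIRST, also for every t ∈ FOLLOW(S) = {$}.

S ::= λ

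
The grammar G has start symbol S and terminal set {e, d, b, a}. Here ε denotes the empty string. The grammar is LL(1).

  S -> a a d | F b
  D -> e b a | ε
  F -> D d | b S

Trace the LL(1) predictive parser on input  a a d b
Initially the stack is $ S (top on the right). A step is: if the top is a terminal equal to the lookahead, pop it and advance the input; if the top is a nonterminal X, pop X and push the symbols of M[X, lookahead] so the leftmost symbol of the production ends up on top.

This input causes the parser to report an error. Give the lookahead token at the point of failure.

b

step 1: stack=$ S  input=a a d b $  — expand S -> a a d
step 2: stack=$ d a a  input=a a d b $  — match a
step 3: stack=$ d a  input=a d b $  — match a
step 4: stack=$ d  input=d b $  — match d
step 5: stack=$  input=b $  — error: stack empty but input remains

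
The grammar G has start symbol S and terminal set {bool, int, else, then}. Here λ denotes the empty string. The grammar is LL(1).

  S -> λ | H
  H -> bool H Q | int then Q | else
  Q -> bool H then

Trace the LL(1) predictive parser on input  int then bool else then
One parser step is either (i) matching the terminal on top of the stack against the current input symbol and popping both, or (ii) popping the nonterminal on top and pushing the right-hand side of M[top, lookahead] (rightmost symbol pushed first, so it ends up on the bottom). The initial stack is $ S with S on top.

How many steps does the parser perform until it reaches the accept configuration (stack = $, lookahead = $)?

9

step 1: stack=$ S  input=int then bool else then $  — expand S -> H
step 2: stack=$ H  input=int then bool else then $  — expand H -> int then Q
step 3: stack=$ Q then int  input=int then bool else then $  — match int
step 4: stack=$ Q then  input=then bool else then $  — match then
step 5: stack=$ Q  input=bool else then $  — expand Q -> bool H then
step 6: stack=$ then H bool  input=bool else then $  — match bool
step 7: stack=$ then H  input=else then $  — expand H -> else
step 8: stack=$ then else  input=else then $  — match else
step 9: stack=$ then  input=then $  — match then
Accept reached after 9 steps.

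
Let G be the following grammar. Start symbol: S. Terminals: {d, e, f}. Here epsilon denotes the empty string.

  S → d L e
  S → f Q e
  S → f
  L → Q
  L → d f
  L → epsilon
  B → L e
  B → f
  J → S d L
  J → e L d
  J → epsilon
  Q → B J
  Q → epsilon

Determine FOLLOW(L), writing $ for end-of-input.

{d, e}

FIRST(S): from S→d L e we get {d}; from S→f Q e we get {f}; from S→f we get {f}. So FIRST(S) = {d, f}.
FIRST(J): from J→S d L we get {d, f}; from J→e L d we get {e}; from J→epsilon we get {epsilon}. So FIRST(J) = {epsilon, d, e, f}.
FIRST(L): from L→Q we get {epsilon, d, e, f}; from L→d f we get {d}; from L→epsilon we get {epsilon}. So FIRST(L) = {epsilon, d, e, f}.
FIRST(B): from B→L e we get {d, e, f}; from B→f we get {f}. So FIRST(B) = {d, e, f}.
FIRST(Q): from Q→B J we get {d, e, f}; from Q→epsilon we get {epsilon}. So FIRST(Q) = {epsilon, d, e, f}.
FOLLOW(S) includes $ since S is the start symbol.
FOLLOW(S): in J→S d L, S is followed by d L with FIRST {d}. Thus FOLLOW(S) = {$, d}.
FOLLOW(L): in S→d L e, L is followed by e with FIRST {e}; in B→L e, L is followed by e with FIRST {e}; in J→S d L, the suffix after L is empty, so FOLLOW(L) ⊇ FOLLOW(J) = {d, e}; in J→e L d, L is followed by d with FIRST {d}. Thus FOLLOW(L) = {d, e}.
FOLLOW(Q): in S→f Q e, Q is followed by e with FIRST {e}; in L→Q, the suffix after Q is empty, so FOLLOW(Q) ⊇ FOLLOW(L) = {d, e}. Thus FOLLOW(Q) = {d, e}.
FOLLOW(B): in Q→B J, B is followed by J with FIRST {epsilon, d, e, f}; in Q→B J, the suffix after B is nullable, so FOLLOW(B) ⊇ FOLLOW(Q) = {d, e}. Thus FOLLOW(B) = {d, e, f}.
FOLLOW(J): in Q→B J, the suffix after J is empty, so FOLLOW(J) ⊇ FOLLOW(Q) = {d, e}. Thus FOLLOW(J) = {d, e}.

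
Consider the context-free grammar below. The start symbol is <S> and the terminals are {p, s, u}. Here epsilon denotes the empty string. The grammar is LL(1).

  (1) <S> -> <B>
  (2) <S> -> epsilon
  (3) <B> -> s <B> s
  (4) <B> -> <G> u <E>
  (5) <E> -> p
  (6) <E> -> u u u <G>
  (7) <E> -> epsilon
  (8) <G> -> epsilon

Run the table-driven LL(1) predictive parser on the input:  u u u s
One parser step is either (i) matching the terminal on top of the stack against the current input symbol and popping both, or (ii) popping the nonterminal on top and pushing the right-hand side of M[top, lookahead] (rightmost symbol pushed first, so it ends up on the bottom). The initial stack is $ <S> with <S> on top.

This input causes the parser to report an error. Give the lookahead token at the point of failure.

step 1: stack=$ <S>  input=u u u s $  — expand <S> -> <B>
step 2: stack=$ <B>  input=u u u s $  — expand <B> -> <G> u <E>
step 3: stack=$ <E> u <G>  input=u u u s $  — expand <G> -> epsilon
step 4: stack=$ <E> u  input=u u u s $  — match u
step 5: stack=$ <E>  input=u u s $  — expand <E> -> u u u <G>
step 6: stack=$ <G> u u u  input=u u s $  — match u
step 7: stack=$ <G> u u  input=u s $  — match u
step 8: stack=$ <G> u  input=s $  — error: top is terminal u but lookahead is s

s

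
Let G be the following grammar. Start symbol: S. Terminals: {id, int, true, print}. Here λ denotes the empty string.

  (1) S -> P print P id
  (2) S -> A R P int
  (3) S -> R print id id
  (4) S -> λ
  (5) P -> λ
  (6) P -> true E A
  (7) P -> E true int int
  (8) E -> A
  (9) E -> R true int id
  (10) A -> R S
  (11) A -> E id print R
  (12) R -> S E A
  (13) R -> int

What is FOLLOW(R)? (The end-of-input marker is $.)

{id, int, print, true}

FIRST(S): from S->P print P id we get {int, print, true}; from S->A R P int we get {int, print, true}; from S->R print id id we get {int, print, true}; from S->λ we get {λ}. So FIRST(S) = {λ, int, print, true}.
FIRST(P): from P->λ we get {λ}; from P->true E A we get {true}; from P->E true int int we get {int, print, true}. So FIRST(P) = {λ, int, print, true}.
FIRST(E): from E->A we get {int, print, true}; from E->R true int id we get {int, print, true}. So FIRST(E) = {int, print, true}.
FIRST(R): from R->S E A we get {int, print, true}; from R->int we get {int}. So FIRST(R) = {int, print, true}.
FIRST(A): from A->R S we get {int, print, true}; from A->E id print R we get {int, print, true}. So FIRST(A) = {int, print, true}.
FOLLOW(S) includes $ since S is the start symbol.
FOLLOW(P): in S->P print P id (occurrence 1), P is followed by print P id with FIRST {print}; in S->P print P id (occurrence 2), P is followed by id with FIRST {id}; in S->A R P int, P is followed by int with FIRST {int}. Thus FOLLOW(P) = {id, int, print}.
FOLLOW(E): in P->true E A, E is followed by A with FIRST {int, print, true}; in P->E true int int, E is followed by true int int with FIRST {true}; in A->E id print R, E is followed by id print R with FIRST {id}; in R->S E A, E is followed by A with FIRST {int, print, true}. Thus FOLLOW(E) = {id, int, print, true}.
FOLLOW(S): in A->R S, the suffix after S is empty, so FOLLOW(S) ⊇ FOLLOW(A) = {id, int, print, true}; in R->S E A, S is followed by E A with FIRST {int, print, true}. Thus FOLLOW(S) = {$, id, int, print, true}.
FOLLOW(A): in S->A R P int, A is followed by R P int with FIRST {int, print, true}; in P->true E A, the suffix after A is empty, so FOLLOW(A) ⊇ FOLLOW(P) = {id, int, print}; in E->A, the suffix after A is empty, so FOLLOW(A) ⊇ FOLLOW(E) = {id, int, print, true}; in R->S E A, the suffix after A is empty, so FOLLOW(A) ⊇ FOLLOW(R) = {id, int, print, true}. Thus FOLLOW(A) = {id, int, print, true}.
FOLLOW(R): in S->A R P int, R is followed by P int with FIRST {int, print, true}; in S->R print id id, R is followed by print id id with FIRST {print}; in E->R true int id, R is followed by true int id with FIRST {true}; in A->R S, R is followed by S with FIRST {λ, int, print, true}; in A->R S, the suffix after R is nullable, so FOLLOW(R) ⊇ FOLLOW(A) = {id, int, print, true}; in A->E id print R, the suffix after R is empty, so FOLLOW(R) ⊇ FOLLOW(A) = {id, int, print, true}. Thus FOLLOW(R) = {id, int, print, true}.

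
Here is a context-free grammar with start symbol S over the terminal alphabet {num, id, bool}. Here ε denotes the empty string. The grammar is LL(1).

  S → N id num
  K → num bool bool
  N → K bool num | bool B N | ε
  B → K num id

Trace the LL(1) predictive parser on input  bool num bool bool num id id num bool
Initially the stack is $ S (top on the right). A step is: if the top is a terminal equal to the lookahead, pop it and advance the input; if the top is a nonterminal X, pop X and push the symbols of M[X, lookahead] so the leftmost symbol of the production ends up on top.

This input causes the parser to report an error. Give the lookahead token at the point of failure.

bool

step 1: stack=$ S  input=bool num bool bool num id id num bool $  — expand S → N id num
step 2: stack=$ num id N  input=bool num bool bool num id id num bool $  — expand N → bool B N
step 3: stack=$ num id N B bool  input=bool num bool bool num id id num bool $  — match bool
step 4: stack=$ num id N B  input=num bool bool num id id num bool $  — expand B → K num id
step 5: stack=$ num id N id num K  input=num bool bool num id id num bool $  — expand K → num bool bool
step 6: stack=$ num id N id num bool bool num  input=num bool bool num id id num bool $  — match num
step 7: stack=$ num id N id num bool bool  input=bool bool num id id num bool $  — match bool
step 8: stack=$ num id N id num bool  input=bool num id id num bool $  — match bool
step 9: stack=$ num id N id num  input=num id id num bool $  — match num
step 10: stack=$ num id N id  input=id id num bool $  — match id
step 11: stack=$ num id N  input=id num bool $  — expand N → ε
step 12: stack=$ num id  input=id num bool $  — match id
step 13: stack=$ num  input=num bool $  — match num
step 14: stack=$  input=bool $  — error: stack empty but input remains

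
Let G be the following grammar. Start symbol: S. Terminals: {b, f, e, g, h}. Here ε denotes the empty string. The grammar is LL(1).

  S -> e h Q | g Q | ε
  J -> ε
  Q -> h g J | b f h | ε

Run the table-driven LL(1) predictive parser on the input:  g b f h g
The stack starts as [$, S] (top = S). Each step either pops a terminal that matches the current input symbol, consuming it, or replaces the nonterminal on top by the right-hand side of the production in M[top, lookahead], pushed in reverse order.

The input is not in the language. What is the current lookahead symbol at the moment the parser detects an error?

     Stack    Input        Action
  1  $ S      g b f h g $  expand S -> g Q
  2  $ Q g    g b f h g $  match g
  3  $ Q      b f h g $    expand Q -> b f h
  4  $ h f b  b f h g $    match b
  5  $ h f    f h g $      match f
  6  $ h      h g $        match h
  7  $        g $          error: stack empty but input remains

g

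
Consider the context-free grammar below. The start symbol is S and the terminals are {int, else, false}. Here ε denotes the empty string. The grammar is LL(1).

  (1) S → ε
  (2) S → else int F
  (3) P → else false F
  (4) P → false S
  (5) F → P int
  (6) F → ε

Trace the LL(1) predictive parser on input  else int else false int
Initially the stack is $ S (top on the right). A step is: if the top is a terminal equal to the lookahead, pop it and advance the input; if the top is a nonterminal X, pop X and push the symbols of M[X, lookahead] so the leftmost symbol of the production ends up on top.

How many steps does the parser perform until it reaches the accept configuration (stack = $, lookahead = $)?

9

step 1: stack=$ S  input=else int else false int $  — expand S → else int F
step 2: stack=$ F int else  input=else int else false int $  — match else
step 3: stack=$ F int  input=int else false int $  — match int
step 4: stack=$ F  input=else false int $  — expand F → P int
step 5: stack=$ int P  input=else false int $  — expand P → else false F
step 6: stack=$ int F false else  input=else false int $  — match else
step 7: stack=$ int F false  input=false int $  — match false
step 8: stack=$ int F  input=int $  — expand F → ε
step 9: stack=$ int  input=int $  — match int
Accept reached after 9 steps.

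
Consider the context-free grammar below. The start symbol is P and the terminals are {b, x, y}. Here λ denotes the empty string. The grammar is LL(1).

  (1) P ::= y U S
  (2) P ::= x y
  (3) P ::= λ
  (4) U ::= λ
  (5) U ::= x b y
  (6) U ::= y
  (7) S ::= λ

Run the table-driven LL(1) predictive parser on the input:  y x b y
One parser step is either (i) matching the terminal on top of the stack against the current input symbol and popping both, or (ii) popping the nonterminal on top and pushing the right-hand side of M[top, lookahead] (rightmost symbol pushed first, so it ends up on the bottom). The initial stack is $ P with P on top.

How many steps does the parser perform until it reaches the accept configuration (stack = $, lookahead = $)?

     Stack      Input      Action
  1  $ P        y x b y $  expand P ::= y U S
  2  $ S U y    y x b y $  match y
  3  $ S U      x b y $    expand U ::= x b y
  4  $ S y b x  x b y $    match x
  5  $ S y b    b y $      match b
  6  $ S y      y $        match y
  7  $ S        $          expand S ::= λ
Accept reached after 7 steps.

7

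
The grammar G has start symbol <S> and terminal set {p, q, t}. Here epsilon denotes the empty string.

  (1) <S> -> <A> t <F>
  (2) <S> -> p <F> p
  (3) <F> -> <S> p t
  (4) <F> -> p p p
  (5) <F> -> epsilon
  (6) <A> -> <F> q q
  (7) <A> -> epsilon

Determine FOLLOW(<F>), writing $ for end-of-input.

{$, p, q}

FIRST(<S>) = {p, q, t}  (via <A> t <F>)
FIRST(<F>) = {epsilon, p, q, t}  (via <S> p t)
FIRST(<A>) = {epsilon, p, q, t}  (via <F> q q)
FOLLOW(<S>) includes $ since <S> is the start symbol.
FOLLOW(<S>): in <F>-><S> p t, <S> is followed by p t with FIRST {p}. Thus FOLLOW(<S>) = {$, p}.
FOLLOW(<F>): in <S>-><A> t <F>, the suffix after <F> is empty, so FOLLOW(<F>) ⊇ FOLLOW(<S>) = {$, p}; in <S>->p <F> p, <F> is followed by p with FIRST {p}; in <A>-><F> q q, <F> is followed by q q with FIRST {q}. Thus FOLLOW(<F>) = {$, p, q}.
FOLLOW(<A>): in <S>-><A> t <F>, <A> is followed by t <F> with FIRST {t}. Thus FOLLOW(<A>) = {t}.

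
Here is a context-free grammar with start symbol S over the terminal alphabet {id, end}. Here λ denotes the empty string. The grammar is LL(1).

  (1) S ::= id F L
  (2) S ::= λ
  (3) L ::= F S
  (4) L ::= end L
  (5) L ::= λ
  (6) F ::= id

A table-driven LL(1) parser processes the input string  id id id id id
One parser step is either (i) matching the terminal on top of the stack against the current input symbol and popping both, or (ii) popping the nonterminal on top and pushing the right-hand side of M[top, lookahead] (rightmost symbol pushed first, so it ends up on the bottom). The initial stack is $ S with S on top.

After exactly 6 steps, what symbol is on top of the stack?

step 1: stack=$ S  input=id id id id id $  — expand S ::= id F L
step 2: stack=$ L F id  input=id id id id id $  — match id
step 3: stack=$ L F  input=id id id id $  — expand F ::= id
step 4: stack=$ L id  input=id id id id $  — match id
step 5: stack=$ L  input=id id id $  — expand L ::= F S
step 6: stack=$ S F  input=id id id $  — expand F ::= id
Stack after step 6: $ S id (top = id).

id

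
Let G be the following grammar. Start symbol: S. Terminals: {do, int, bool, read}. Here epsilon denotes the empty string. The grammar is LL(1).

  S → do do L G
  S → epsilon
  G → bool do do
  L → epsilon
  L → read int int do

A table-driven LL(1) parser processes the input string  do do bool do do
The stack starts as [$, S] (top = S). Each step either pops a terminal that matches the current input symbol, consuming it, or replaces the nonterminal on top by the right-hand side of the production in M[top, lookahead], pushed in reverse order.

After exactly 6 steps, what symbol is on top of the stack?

do

step 1: stack=$ S  input=do do bool do do $  — expand S → do do L G
step 2: stack=$ G L do do  input=do do bool do do $  — match do
step 3: stack=$ G L do  input=do bool do do $  — match do
step 4: stack=$ G L  input=bool do do $  — expand L → epsilon
step 5: stack=$ G  input=bool do do $  — expand G → bool do do
step 6: stack=$ do do bool  input=bool do do $  — match bool
Stack after step 6: $ do do (top = do).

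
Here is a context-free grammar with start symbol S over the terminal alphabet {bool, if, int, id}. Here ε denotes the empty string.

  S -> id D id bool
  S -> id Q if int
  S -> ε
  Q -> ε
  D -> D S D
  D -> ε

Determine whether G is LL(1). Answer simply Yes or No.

FIRST(S) = {ε, id}
FIRST(Q) = {ε}
FIRST(D) = {ε, id}
FOLLOW(S) = {$, id}
FOLLOW(Q) = {if}
FOLLOW(D) = {id}
Cell M[D, id] receives both D -> D S D and D -> ε — the grammar is not LL(1).

No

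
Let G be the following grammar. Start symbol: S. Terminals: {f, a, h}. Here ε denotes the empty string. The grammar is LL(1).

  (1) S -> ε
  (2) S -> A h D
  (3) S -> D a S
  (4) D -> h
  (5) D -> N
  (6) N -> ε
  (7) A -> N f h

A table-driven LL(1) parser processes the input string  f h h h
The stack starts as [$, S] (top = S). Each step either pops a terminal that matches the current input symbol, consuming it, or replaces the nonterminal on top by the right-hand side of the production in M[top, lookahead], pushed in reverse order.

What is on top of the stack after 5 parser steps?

h

step 1: stack=$ S  input=f h h h $  — expand S -> A h D
step 2: stack=$ D h A  input=f h h h $  — expand A -> N f h
step 3: stack=$ D h h f N  input=f h h h $  — expand N -> ε
step 4: stack=$ D h h f  input=f h h h $  — match f
step 5: stack=$ D h h  input=h h h $  — match h
Stack after step 5: $ D h (top = h).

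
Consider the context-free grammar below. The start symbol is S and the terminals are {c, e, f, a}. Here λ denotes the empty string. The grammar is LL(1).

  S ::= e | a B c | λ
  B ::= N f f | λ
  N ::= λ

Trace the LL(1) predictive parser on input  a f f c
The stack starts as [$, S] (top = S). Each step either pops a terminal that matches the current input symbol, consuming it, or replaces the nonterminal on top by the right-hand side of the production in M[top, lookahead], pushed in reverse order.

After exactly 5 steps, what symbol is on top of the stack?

step 1: stack=$ S  input=a f f c $  — expand S ::= a B c
step 2: stack=$ c B a  input=a f f c $  — match a
step 3: stack=$ c B  input=f f c $  — expand B ::= N f f
step 4: stack=$ c f f N  input=f f c $  — expand N ::= λ
step 5: stack=$ c f f  input=f f c $  — match f
Stack after step 5: $ c f (top = f).

f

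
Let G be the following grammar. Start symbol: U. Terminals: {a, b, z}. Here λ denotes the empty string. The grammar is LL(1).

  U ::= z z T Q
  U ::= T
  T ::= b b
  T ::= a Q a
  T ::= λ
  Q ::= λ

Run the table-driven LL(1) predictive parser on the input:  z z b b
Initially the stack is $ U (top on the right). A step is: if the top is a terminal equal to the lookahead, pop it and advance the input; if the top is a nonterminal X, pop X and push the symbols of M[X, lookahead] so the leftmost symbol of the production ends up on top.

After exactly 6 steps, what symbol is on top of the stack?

step 1: stack=$ U  input=z z b b $  — expand U ::= z z T Q
step 2: stack=$ Q T z z  input=z z b b $  — match z
step 3: stack=$ Q T z  input=z b b $  — match z
step 4: stack=$ Q T  input=b b $  — expand T ::= b b
step 5: stack=$ Q b b  input=b b $  — match b
step 6: stack=$ Q b  input=b $  — match b
Stack after step 6: $ Q (top = Q).

Q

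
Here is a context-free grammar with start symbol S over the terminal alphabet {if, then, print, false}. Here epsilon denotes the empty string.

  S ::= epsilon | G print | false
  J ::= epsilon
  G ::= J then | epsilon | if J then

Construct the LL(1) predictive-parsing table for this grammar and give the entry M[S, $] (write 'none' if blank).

S ::= epsilon

FIRST(J): from J::=epsilon we get {epsilon}. So FIRST(J) = {epsilon}.
FIRST(G): from G::=J then we get {then}; from G::=epsilon we get {epsilon}; from G::=if J then we get {if}. So FIRST(G) = {epsilon, if, then}.
FIRST(S): from S::=epsilon we get {epsilon}; from S::=G print we get {if, print, then}; from S::=false we get {false}. So FIRST(S) = {epsilon, false, if, print, then}.
FOLLOW(S) includes $ since S is the start symbol.
FOLLOW(S): S appears on no right-hand side. Thus FOLLOW(S) = {$}.
For S ::= epsilon: FIRST(epsilon) = {epsilon}, so it goes in M[S, t] for t ∈ {}; since epsilon ∈ FIRST, also for every t ∈ FOLLOW(S) = {$}.
For S ::= G print: FIRST(G print) = {if, print, then}, so it goes in M[S, t] for t ∈ {if, print, then}.
For S ::= false: FIRST(false) = {false}, so it goes in M[S, t] for t ∈ {false}.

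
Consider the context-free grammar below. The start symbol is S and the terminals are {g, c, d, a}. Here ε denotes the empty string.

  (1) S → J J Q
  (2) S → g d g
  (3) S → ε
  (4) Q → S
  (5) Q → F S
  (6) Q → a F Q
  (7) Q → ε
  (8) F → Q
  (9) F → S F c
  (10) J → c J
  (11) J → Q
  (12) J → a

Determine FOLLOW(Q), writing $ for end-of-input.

FIRST(S): from S→J J Q we get {ε, a, c, g}; from S→g d g we get {g}; from S→ε we get {ε}. So FIRST(S) = {ε, a, c, g}.
FIRST(Q): from Q→S we get {ε, a, c, g}; from Q→F S we get {ε, a, c, g}; from Q→a F Q we get {a}; from Q→ε we get {ε}. So FIRST(Q) = {ε, a, c, g}.
FIRST(F): from F→Q we get {ε, a, c, g}; from F→S F c we get {a, c, g}. So FIRST(F) = {ε, a, c, g}.
FIRST(J): from J→c J we get {c}; from J→Q we get {ε, a, c, g}; from J→a we get {a}. So FIRST(J) = {ε, a, c, g}.
FOLLOW(S) includes $ since S is the start symbol.
FOLLOW(S): in Q→S, the suffix after S is empty, so FOLLOW(S) ⊇ FOLLOW(Q) = {$, a, c, g}; in Q→F S, the suffix after S is empty, so FOLLOW(S) ⊇ FOLLOW(Q) = {$, a, c, g}; in F→S F c, S is followed by F c with FIRST {a, c, g}. Thus FOLLOW(S) = {$, a, c, g}.
FOLLOW(J): in S→J J Q (occurrence 1), J is followed by J Q with FIRST {ε, a, c, g}; in S→J J Q (occurrence 1), the suffix after J is nullable, so FOLLOW(J) ⊇ FOLLOW(S) = {$, a, c, g}; in S→J J Q (occurrence 2), J is followed by Q with FIRST {ε, a, c, g}; in S→J J Q (occurrence 2), the suffix after J is nullable, so FOLLOW(J) ⊇ FOLLOW(S) = {$, a, c, g}; in J→c J, the suffix after J is empty (adds nothing new). Thus FOLLOW(J) = {$, a, c, g}.
FOLLOW(Q): in S→J J Q, the suffix after Q is empty, so FOLLOW(Q) ⊇ FOLLOW(S) = {$, a, c, g}; in Q→a F Q, the suffix after Q is empty (adds nothing new); in F→Q, the suffix after Q is empty, so FOLLOW(Q) ⊇ FOLLOW(F) = {$, a, c, g}; in J→Q, the suffix after Q is empty, so FOLLOW(Q) ⊇ FOLLOW(J) = {$, a, c, g}. Thus FOLLOW(Q) = {$, a, c, g}.
FOLLOW(F): in Q→F S, F is followed by S with FIRST {ε, a, c, g}; in Q→F S, the suffix after F is nullable, so FOLLOW(F) ⊇ FOLLOW(Q) = {$, a, c, g}; in Q→a F Q, F is followed by Q with FIRST {ε, a, c, g}; in Q→a F Q, the suffix after F is nullable, so FOLLOW(F) ⊇ FOLLOW(Q) = {$, a, c, g}; in F→S F c, F is followed by c with FIRST {c}. Thus FOLLOW(F) = {$, a, c, g}.

{$, a, c, g}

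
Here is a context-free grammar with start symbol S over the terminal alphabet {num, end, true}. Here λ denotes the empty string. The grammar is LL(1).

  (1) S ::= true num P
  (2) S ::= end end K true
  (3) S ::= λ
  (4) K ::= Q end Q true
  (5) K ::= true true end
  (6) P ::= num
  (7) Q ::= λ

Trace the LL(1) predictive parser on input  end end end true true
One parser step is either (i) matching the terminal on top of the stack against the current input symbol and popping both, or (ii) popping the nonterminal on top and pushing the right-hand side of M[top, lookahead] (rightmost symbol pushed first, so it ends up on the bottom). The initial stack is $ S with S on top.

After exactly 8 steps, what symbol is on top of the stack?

true

     Stack                Input                    Action
  1  $ S                  end end end true true $  expand S ::= end end K true
  2  $ true K end end     end end end true true $  match end
  3  $ true K end         end end true true $      match end
  4  $ true K             end true true $          expand K ::= Q end Q true
  5  $ true true Q end Q  end true true $          expand Q ::= λ
  6  $ true true Q end    end true true $          match end
  7  $ true true Q        true true $              expand Q ::= λ
  8  $ true true          true true $              match true
Stack after step 8: $ true (top = true).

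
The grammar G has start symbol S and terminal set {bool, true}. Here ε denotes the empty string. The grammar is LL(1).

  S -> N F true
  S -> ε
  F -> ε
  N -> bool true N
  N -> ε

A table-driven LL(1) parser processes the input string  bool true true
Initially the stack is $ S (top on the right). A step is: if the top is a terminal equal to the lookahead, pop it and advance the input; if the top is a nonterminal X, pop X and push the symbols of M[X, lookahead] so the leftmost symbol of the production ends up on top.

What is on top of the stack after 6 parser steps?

step 1: stack=$ S  input=bool true true $  — expand S -> N F true
step 2: stack=$ true F N  input=bool true true $  — expand N -> bool true N
step 3: stack=$ true F N true bool  input=bool true true $  — match bool
step 4: stack=$ true F N true  input=true true $  — match true
step 5: stack=$ true F N  input=true $  — expand N -> ε
step 6: stack=$ true F  input=true $  — expand F -> ε
Stack after step 6: $ true (top = true).

true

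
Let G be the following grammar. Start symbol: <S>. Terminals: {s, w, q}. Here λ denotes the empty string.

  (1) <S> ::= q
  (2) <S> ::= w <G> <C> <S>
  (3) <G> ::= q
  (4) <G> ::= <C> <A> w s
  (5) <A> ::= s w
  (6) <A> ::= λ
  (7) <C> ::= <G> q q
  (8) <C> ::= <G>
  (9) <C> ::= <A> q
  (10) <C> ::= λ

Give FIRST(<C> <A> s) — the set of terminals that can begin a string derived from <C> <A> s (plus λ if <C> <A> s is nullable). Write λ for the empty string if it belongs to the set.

{q, s, w}

FIRST(<S>) = {q, w}
FIRST(<A>) = {λ, s}
FIRST(<G>) = {q, s, w}  (via <C> <A> w s)
FIRST(<C>) = {λ, q, s, w}  (via <G> q q, <G>, <A> q)
FIRST(<C> <A> s): take FIRST of each symbol in turn, carrying on past any symbol whose FIRST contains λ; result {q, s, w}.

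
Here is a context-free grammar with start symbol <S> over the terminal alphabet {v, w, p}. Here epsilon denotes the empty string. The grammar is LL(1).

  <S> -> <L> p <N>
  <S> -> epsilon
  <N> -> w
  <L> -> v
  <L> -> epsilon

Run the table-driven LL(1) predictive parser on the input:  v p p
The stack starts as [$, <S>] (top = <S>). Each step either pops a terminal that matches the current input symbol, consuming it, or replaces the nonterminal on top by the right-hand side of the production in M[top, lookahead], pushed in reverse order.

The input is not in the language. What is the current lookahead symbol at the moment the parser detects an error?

step 1: stack=$ <S>  input=v p p $  — expand <S> -> <L> p <N>
step 2: stack=$ <N> p <L>  input=v p p $  — expand <L> -> v
step 3: stack=$ <N> p v  input=v p p $  — match v
step 4: stack=$ <N> p  input=p p $  — match p
step 5: stack=$ <N>  input=p $  — error: M[<N>, p] is empty

p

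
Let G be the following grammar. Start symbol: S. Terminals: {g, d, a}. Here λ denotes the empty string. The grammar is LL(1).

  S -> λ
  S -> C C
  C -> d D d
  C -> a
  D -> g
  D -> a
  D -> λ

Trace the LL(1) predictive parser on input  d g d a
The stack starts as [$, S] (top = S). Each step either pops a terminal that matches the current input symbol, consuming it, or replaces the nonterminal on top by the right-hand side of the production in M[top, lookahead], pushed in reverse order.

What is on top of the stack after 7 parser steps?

     Stack      Input      Action
  1  $ S        d g d a $  expand S -> C C
  2  $ C C      d g d a $  expand C -> d D d
  3  $ C d D d  d g d a $  match d
  4  $ C d D    g d a $    expand D -> g
  5  $ C d g    g d a $    match g
  6  $ C d      d a $      match d
  7  $ C        a $        expand C -> a
Stack after step 7: $ a (top = a).

a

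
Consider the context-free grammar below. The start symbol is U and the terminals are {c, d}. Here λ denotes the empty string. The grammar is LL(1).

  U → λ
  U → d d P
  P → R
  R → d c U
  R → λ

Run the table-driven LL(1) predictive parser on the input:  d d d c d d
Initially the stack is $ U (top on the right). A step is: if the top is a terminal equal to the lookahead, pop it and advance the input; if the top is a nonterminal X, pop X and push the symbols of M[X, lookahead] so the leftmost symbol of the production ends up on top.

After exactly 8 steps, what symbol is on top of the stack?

d

step 1: stack=$ U  input=d d d c d d $  — expand U → d d P
step 2: stack=$ P d d  input=d d d c d d $  — match d
step 3: stack=$ P d  input=d d c d d $  — match d
step 4: stack=$ P  input=d c d d $  — expand P → R
step 5: stack=$ R  input=d c d d $  — expand R → d c U
step 6: stack=$ U c d  input=d c d d $  — match d
step 7: stack=$ U c  input=c d d $  — match c
step 8: stack=$ U  input=d d $  — expand U → d d P
Stack after step 8: $ P d d (top = d).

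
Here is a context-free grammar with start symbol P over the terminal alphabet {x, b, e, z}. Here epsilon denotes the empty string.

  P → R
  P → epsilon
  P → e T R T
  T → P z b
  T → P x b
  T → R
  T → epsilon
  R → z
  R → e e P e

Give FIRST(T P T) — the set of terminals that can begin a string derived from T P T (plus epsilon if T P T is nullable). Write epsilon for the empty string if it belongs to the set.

{epsilon, e, x, z}

FIRST(R) = {e, z}
FIRST(P) = {epsilon, e, z}  (via R)
FIRST(T) = {epsilon, e, x, z}  (via P z b, P x b, R)
FIRST(T P T): take FIRST of each symbol in turn, carrying on past any symbol whose FIRST contains epsilon; result {epsilon, e, x, z}.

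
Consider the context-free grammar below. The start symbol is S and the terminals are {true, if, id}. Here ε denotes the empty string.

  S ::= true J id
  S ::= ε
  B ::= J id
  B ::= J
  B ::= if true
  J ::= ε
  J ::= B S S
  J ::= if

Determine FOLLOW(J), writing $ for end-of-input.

FIRST(S) = {ε, true}
FIRST(B) = {ε, id, if, true}  (via J id, J)
FIRST(J) = {ε, id, if, true}  (via B S S)
FOLLOW(S) includes $ since S is the start symbol.
FOLLOW(S): in J::=B S S (occurrence 1), S is followed by S with FIRST {ε, true}; in J::=B S S (occurrence 1), the suffix after S is nullable, so FOLLOW(S) ⊇ FOLLOW(J) = {id, true}; in J::=B S S (occurrence 2), the suffix after S is empty, so FOLLOW(S) ⊇ FOLLOW(J) = {id, true}. Thus FOLLOW(S) = {$, id, true}.
FOLLOW(B): in J::=B S S, B is followed by S S with FIRST {ε, true}; in J::=B S S, the suffix after B is nullable, so FOLLOW(B) ⊇ FOLLOW(J) = {id, true}. Thus FOLLOW(B) = {id, true}.
FOLLOW(J): in S::=true J id, J is followed by id with FIRST {id}; in B::=J id, J is followed by id with FIRST {id}; in B::=J, the suffix after J is empty, so FOLLOW(J) ⊇ FOLLOW(B) = {id, true}. Thus FOLLOW(J) = {id, true}.

{id, true}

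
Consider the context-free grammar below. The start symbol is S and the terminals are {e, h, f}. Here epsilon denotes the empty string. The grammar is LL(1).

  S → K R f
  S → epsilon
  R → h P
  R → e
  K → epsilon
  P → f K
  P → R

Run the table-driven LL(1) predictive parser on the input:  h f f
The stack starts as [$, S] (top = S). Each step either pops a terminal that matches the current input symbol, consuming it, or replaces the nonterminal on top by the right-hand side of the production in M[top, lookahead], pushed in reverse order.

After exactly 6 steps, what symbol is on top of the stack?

step 1: stack=$ S  input=h f f $  — expand S → K R f
step 2: stack=$ f R K  input=h f f $  — expand K → epsilon
step 3: stack=$ f R  input=h f f $  — expand R → h P
step 4: stack=$ f P h  input=h f f $  — match h
step 5: stack=$ f P  input=f f $  — expand P → f K
step 6: stack=$ f K f  input=f f $  — match f
Stack after step 6: $ f K (top = K).

K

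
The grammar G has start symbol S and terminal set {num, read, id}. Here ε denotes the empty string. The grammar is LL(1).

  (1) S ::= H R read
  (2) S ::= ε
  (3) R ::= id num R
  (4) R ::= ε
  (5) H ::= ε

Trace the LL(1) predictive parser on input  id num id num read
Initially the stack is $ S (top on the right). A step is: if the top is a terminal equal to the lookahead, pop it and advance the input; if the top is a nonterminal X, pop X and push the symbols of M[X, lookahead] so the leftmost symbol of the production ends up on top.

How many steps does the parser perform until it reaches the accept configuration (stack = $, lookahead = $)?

step 1: stack=$ S  input=id num id num read $  — expand S ::= H R read
step 2: stack=$ read R H  input=id num id num read $  — expand H ::= ε
step 3: stack=$ read R  input=id num id num read $  — expand R ::= id num R
step 4: stack=$ read R num id  input=id num id num read $  — match id
step 5: stack=$ read R num  input=num id num read $  — match num
step 6: stack=$ read R  input=id num read $  — expand R ::= id num R
step 7: stack=$ read R num id  input=id num read $  — match id
step 8: stack=$ read R num  input=num read $  — match num
step 9: stack=$ read R  input=read $  — expand R ::= ε
step 10: stack=$ read  input=read $  — match read
Accept reached after 10 steps.

10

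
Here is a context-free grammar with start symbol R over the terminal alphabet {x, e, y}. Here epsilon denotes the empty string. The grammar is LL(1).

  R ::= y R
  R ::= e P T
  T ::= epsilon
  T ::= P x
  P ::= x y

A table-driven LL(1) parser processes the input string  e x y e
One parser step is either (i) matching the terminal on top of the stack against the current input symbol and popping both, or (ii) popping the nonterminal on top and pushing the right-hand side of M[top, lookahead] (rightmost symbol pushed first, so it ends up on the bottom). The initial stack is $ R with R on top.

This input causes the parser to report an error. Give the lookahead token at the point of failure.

step 1: stack=$ R  input=e x y e $  — expand R ::= e P T
step 2: stack=$ T P e  input=e x y e $  — match e
step 3: stack=$ T P  input=x y e $  — expand P ::= x y
step 4: stack=$ T y x  input=x y e $  — match x
step 5: stack=$ T y  input=y e $  — match y
step 6: stack=$ T  input=e $  — error: M[T, e] is empty

e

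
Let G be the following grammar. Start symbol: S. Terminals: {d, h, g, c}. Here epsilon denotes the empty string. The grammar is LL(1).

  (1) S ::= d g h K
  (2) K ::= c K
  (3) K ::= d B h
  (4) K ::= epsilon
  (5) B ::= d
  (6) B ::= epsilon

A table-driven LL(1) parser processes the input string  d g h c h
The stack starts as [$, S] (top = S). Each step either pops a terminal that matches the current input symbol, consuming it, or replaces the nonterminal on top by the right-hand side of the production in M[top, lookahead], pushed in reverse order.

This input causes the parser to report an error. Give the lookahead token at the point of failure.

     Stack      Input        Action
  1  $ S        d g h c h $  expand S ::= d g h K
  2  $ K h g d  d g h c h $  match d
  3  $ K h g    g h c h $    match g
  4  $ K h      h c h $      match h
  5  $ K        c h $        expand K ::= c K
  6  $ K c      c h $        match c
  7  $ K        h $          error: M[K, h] is empty

h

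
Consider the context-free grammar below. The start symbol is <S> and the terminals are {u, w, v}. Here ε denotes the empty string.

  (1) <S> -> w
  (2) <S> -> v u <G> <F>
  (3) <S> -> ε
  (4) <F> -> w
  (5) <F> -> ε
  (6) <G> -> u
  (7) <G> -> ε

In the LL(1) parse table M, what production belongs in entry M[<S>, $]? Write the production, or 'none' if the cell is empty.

FIRST(<S>) = {ε, v, w}
FIRST(<F>) = {ε, w}
FIRST(<G>) = {ε, u}
FOLLOW(<S>) includes $ since <S> is the start symbol.
FOLLOW(<S>): <S> appears on no right-hand side. Thus FOLLOW(<S>) = {$}.
For <S> -> w: FIRST(w) = {w}, so it goes in M[<S>, t] for t ∈ {w}.
For <S> -> v u <G> <F>: FIRST(v u <G> <F>) = {v}, so it goes in M[<S>, t] for t ∈ {v}.
For <S> -> ε: FIRST(ε) = {ε}, so it goes in M[<S>, t] for t ∈ {}; since ε ∈ FIRST, also for every t ∈ FOLLOW(<S>) = {$}.

<S> -> ε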